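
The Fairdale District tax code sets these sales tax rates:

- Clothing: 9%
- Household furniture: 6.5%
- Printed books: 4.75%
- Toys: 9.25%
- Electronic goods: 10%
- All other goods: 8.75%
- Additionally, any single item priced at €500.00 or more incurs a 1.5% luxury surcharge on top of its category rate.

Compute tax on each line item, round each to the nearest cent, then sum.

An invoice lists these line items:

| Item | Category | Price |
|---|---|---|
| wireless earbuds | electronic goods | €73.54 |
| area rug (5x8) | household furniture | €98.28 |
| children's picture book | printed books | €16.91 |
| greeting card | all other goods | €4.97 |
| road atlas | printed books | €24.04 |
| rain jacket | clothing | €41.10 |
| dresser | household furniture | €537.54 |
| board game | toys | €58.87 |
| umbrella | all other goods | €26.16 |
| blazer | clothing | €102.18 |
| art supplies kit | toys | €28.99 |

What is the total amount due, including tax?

Wireless earbuds €73.54: electronic goods → 10% → €7.35
Area rug (5x8) €98.28: household furniture → 6.5% → €6.39
Children's picture book €16.91: printed books → 4.75% → €0.80
Greeting card €4.97: all other goods → 8.75% → €0.43
Road atlas €24.04: printed books → 4.75% → €1.14
Rain jacket €41.10: clothing → 9% → €3.70
Dresser €537.54: household furniture → 6.5% + 1.5% surcharge = 8% → €43.00
Board game €58.87: toys → 9.25% → €5.45
Umbrella €26.16: all other goods → 8.75% → €2.29
Blazer €102.18: clothing → 9% → €9.20
Art supplies kit €28.99: toys → 9.25% → €2.68
Subtotal = €1012.58; tax = €82.43; total due = €1095.01

€1095.01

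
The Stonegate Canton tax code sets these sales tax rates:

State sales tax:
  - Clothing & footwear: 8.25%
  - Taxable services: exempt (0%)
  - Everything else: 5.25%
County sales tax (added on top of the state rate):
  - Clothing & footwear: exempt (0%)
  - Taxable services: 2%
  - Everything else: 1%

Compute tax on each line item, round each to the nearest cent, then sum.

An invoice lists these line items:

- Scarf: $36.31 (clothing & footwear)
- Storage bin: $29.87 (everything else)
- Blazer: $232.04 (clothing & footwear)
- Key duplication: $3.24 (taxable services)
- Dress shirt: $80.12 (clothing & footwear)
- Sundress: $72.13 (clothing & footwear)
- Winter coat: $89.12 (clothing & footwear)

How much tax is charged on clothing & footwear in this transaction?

Scarf $36.31: clothing & footwear → 8.25% + 0% county = 8.25% → $3.00
Blazer $232.04: clothing & footwear → 8.25% + 0% county = 8.25% → $19.14
Dress shirt $80.12: clothing & footwear → 8.25% + 0% county = 8.25% → $6.61
Sundress $72.13: clothing & footwear → 8.25% + 0% county = 8.25% → $5.95
Winter coat $89.12: clothing & footwear → 8.25% + 0% county = 8.25% → $7.35
Tax on clothing & footwear = $3.00 + $19.14 + $6.61 + $5.95 + $7.35 = $42.05

$42.05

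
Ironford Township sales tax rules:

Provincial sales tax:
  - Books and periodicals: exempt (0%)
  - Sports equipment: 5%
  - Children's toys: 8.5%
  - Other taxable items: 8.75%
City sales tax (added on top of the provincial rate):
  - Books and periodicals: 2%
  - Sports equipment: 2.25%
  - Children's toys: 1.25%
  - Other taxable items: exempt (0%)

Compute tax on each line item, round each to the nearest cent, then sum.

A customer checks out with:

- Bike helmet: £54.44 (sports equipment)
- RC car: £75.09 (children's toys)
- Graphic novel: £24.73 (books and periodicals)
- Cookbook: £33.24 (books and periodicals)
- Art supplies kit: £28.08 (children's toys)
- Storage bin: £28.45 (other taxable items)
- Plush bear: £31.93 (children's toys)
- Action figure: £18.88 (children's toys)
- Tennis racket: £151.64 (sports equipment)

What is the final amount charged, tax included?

£480.07

Bike helmet £54.44: sports equipment → 5% + 2.25% city = 7.25% → £3.95
RC car £75.09: children's toys → 8.5% + 1.25% city = 9.75% → £7.32
Graphic novel £24.73: books and periodicals → 0% + 2% city = 2% → £0.49
Cookbook £33.24: books and periodicals → 0% + 2% city = 2% → £0.66
Art supplies kit £28.08: children's toys → 8.5% + 1.25% city = 9.75% → £2.74
Storage bin £28.45: other taxable items → 8.75% + 0% city = 8.75% → £2.49
Plush bear £31.93: children's toys → 8.5% + 1.25% city = 9.75% → £3.11
Action figure £18.88: children's toys → 8.5% + 1.25% city = 9.75% → £1.84
Tennis racket £151.64: sports equipment → 5% + 2.25% city = 7.25% → £10.99
Subtotal = £446.48; tax = £33.59; total due = £480.07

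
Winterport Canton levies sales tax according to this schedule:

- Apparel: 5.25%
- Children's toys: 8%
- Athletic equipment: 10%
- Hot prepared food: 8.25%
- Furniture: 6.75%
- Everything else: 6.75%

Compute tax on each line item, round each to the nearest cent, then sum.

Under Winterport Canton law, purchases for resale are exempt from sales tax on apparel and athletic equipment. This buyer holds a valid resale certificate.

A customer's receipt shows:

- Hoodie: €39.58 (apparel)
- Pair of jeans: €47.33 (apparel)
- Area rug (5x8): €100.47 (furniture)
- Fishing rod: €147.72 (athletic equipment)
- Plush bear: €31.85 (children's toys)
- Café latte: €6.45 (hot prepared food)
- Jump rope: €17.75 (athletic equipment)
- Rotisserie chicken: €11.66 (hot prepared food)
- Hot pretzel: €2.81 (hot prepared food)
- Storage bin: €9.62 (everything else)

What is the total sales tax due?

€11.70

Hoodie €39.58: apparel, buyer-exempt → 0% → €0.00
Pair of jeans €47.33: apparel, buyer-exempt → 0% → €0.00
Area rug (5x8) €100.47: furniture → 6.75% → €6.78
Fishing rod €147.72: athletic equipment, buyer-exempt → 0% → €0.00
Plush bear €31.85: children's toys → 8% → €2.55
Café latte €6.45: hot prepared food → 8.25% → €0.53
Jump rope €17.75: athletic equipment, buyer-exempt → 0% → €0.00
Rotisserie chicken €11.66: hot prepared food → 8.25% → €0.96
Hot pretzel €2.81: hot prepared food → 8.25% → €0.23
Storage bin €9.62: everything else → 6.75% → €0.65
Total tax = €6.78 + €2.55 + €0.53 + €0.96 + €0.23 + €0.65 = €11.70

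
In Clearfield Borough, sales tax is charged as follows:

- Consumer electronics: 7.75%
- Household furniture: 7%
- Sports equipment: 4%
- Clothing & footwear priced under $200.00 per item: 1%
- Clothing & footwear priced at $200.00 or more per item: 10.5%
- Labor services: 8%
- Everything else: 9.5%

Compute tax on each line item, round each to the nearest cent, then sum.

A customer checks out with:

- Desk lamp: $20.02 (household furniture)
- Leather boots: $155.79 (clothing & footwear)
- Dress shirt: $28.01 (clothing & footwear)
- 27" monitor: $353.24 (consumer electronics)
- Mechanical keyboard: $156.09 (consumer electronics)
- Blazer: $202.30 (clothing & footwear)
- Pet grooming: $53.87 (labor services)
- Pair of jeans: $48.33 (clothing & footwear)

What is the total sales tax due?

Desk lamp $20.02: household furniture → 7% → $1.40
Leather boots $155.79: clothing & footwear, under $200.00 → 1% → $1.56
Dress shirt $28.01: clothing & footwear, under $200.00 → 1% → $0.28
27" monitor $353.24: consumer electronics → 7.75% → $27.38
Mechanical keyboard $156.09: consumer electronics → 7.75% → $12.10
Blazer $202.30: clothing & footwear, $200.00 or more → 10.5% → $21.24
Pet grooming $53.87: labor services → 8% → $4.31
Pair of jeans $48.33: clothing & footwear, under $200.00 → 1% → $0.48
Total tax = $1.40 + $1.56 + $0.28 + $27.38 + $12.10 + $21.24 + $4.31 + $0.48 = $68.75

$68.75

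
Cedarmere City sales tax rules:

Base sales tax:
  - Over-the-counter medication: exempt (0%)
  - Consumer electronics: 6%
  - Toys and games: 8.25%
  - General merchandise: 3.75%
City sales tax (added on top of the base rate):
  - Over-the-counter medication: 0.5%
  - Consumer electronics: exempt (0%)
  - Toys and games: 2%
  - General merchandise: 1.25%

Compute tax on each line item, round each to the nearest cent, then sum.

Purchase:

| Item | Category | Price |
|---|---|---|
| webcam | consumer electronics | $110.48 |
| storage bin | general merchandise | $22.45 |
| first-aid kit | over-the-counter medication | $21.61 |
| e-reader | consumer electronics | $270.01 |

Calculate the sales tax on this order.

Webcam $110.48: consumer electronics → 6% + 0% city = 6% → $6.63
Storage bin $22.45: general merchandise → 3.75% + 1.25% city = 5% → $1.12
First-aid kit $21.61: over-the-counter medication → 0% + 0.5% city = 0.5% → $0.11
E-reader $270.01: consumer electronics → 6% + 0% city = 6% → $16.20
Total tax = $6.63 + $1.12 + $0.11 + $16.20 = $24.06

$24.06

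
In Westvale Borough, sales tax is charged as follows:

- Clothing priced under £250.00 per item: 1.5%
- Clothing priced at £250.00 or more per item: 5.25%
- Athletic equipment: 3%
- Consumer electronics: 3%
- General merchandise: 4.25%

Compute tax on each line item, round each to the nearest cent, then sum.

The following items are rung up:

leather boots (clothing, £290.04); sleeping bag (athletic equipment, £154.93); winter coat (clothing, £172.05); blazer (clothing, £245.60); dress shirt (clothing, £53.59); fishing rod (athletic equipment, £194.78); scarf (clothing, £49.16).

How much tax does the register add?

£33.52

Leather boots £290.04: clothing, £250.00 or more → 5.25% → £15.23
Sleeping bag £154.93: athletic equipment → 3% → £4.65
Winter coat £172.05: clothing, under £250.00 → 1.5% → £2.58
Blazer £245.60: clothing, under £250.00 → 1.5% → £3.68
Dress shirt £53.59: clothing, under £250.00 → 1.5% → £0.80
Fishing rod £194.78: athletic equipment → 3% → £5.84
Scarf £49.16: clothing, under £250.00 → 1.5% → £0.74
Total tax = £15.23 + £4.65 + £2.58 + £3.68 + £0.80 + £5.84 + £0.74 = £33.52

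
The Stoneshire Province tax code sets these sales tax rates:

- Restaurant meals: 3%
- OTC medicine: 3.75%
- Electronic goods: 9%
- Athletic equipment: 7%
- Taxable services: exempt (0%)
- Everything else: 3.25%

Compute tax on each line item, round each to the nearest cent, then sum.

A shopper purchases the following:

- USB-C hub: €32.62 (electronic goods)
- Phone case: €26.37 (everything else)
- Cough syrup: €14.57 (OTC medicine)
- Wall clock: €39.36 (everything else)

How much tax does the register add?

USB-C hub €32.62: electronic goods → 9% → €2.94
Phone case €26.37: everything else → 3.25% → €0.86
Cough syrup €14.57: OTC medicine → 3.75% → €0.55
Wall clock €39.36: everything else → 3.25% → €1.28
Total tax = €2.94 + €0.86 + €0.55 + €1.28 = €5.63

€5.63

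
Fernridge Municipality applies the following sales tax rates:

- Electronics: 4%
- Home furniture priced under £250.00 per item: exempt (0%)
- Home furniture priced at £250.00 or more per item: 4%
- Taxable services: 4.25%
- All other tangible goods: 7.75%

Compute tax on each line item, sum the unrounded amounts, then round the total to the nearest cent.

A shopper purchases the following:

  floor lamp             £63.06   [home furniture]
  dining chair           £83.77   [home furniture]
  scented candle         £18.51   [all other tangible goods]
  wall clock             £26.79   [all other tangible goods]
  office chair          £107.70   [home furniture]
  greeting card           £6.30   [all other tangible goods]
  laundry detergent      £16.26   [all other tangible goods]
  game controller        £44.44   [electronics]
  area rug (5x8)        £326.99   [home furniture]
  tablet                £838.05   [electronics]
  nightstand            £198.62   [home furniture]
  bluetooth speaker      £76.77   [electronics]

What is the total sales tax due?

£56.71

Floor lamp £63.06: home furniture, under £250.00 → 0% → £0.00
Dining chair £83.77: home furniture, under £250.00 → 0% → £0.00
Scented candle £18.51: all other tangible goods → 7.75% → £1.434525
Wall clock £26.79: all other tangible goods → 7.75% → £2.076225
Office chair £107.70: home furniture, under £250.00 → 0% → £0.00
Greeting card £6.30: all other tangible goods → 7.75% → £0.48825
Laundry detergent £16.26: all other tangible goods → 7.75% → £1.26015
Game controller £44.44: electronics → 4% → £1.7776
Area rug (5x8) £326.99: home furniture, £250.00 or more → 4% → £13.0796
Tablet £838.05: electronics → 4% → £33.522
Nightstand £198.62: home furniture, under £250.00 → 0% → £0.00
Bluetooth speaker £76.77: electronics → 4% → £3.0708
Unrounded tax sum = £56.70915 → £56.71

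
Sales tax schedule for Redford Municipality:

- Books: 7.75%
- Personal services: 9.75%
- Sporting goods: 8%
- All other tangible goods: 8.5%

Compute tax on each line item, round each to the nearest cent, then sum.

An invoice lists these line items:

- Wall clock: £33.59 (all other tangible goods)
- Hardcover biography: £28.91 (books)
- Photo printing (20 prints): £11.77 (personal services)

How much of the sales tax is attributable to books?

Hardcover biography £28.91: books → 7.75% → £2.24
Tax on books = £2.24

£2.24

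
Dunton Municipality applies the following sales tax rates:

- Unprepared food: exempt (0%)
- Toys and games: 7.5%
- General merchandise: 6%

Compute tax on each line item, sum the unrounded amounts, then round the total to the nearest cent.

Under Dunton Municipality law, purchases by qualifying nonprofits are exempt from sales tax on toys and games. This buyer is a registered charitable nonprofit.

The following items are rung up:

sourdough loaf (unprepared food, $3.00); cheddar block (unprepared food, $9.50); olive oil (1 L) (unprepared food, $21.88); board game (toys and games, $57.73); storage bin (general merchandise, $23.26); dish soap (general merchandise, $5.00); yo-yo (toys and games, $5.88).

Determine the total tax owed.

$1.70

Sourdough loaf $3.00: unprepared food → 0% → $0.00
Cheddar block $9.50: unprepared food → 0% → $0.00
Olive oil (1 L) $21.88: unprepared food → 0% → $0.00
Board game $57.73: toys and games, buyer-exempt → 0% → $0.00
Storage bin $23.26: general merchandise → 6% → $1.3956
Dish soap $5.00: general merchandise → 6% → $0.30
Yo-yo $5.88: toys and games, buyer-exempt → 0% → $0.00
Unrounded tax sum = $1.6956 → $1.70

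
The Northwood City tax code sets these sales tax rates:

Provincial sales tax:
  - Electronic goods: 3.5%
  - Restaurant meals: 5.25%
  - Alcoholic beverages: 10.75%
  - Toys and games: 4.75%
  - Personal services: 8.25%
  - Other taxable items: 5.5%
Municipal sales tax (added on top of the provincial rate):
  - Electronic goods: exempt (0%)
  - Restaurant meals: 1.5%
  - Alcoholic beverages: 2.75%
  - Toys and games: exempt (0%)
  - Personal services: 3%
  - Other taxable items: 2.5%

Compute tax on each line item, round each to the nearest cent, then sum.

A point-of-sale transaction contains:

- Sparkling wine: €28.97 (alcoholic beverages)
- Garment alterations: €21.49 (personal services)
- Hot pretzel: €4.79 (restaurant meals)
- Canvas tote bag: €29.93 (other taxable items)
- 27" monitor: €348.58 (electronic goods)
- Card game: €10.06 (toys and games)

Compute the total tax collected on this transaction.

€21.72

Sparkling wine €28.97: alcoholic beverages → 10.75% + 2.75% municipal = 13.5% → €3.91
Garment alterations €21.49: personal services → 8.25% + 3% municipal = 11.25% → €2.42
Hot pretzel €4.79: restaurant meals → 5.25% + 1.5% municipal = 6.75% → €0.32
Canvas tote bag €29.93: other taxable items → 5.5% + 2.5% municipal = 8% → €2.39
27" monitor €348.58: electronic goods → 3.5% + 0% municipal = 3.5% → €12.20
Card game €10.06: toys and games → 4.75% + 0% municipal = 4.75% → €0.48
Total tax = €3.91 + €2.42 + €0.32 + €2.39 + €12.20 + €0.48 = €21.72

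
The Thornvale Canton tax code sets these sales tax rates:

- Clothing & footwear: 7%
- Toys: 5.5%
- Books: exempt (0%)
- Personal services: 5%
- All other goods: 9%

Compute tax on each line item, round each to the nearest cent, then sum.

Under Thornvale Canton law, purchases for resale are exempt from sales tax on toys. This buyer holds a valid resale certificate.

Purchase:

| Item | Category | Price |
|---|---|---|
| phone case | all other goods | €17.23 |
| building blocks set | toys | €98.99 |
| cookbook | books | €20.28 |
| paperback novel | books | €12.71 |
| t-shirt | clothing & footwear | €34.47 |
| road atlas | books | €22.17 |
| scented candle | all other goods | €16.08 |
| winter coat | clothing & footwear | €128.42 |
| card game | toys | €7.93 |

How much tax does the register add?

€14.40

Phone case €17.23: all other goods → 9% → €1.55
Building blocks set €98.99: toys, buyer-exempt → 0% → €0.00
Cookbook €20.28: books → 0% → €0.00
Paperback novel €12.71: books → 0% → €0.00
T-shirt €34.47: clothing & footwear → 7% → €2.41
Road atlas €22.17: books → 0% → €0.00
Scented candle €16.08: all other goods → 9% → €1.45
Winter coat €128.42: clothing & footwear → 7% → €8.99
Card game €7.93: toys, buyer-exempt → 0% → €0.00
Total tax = €1.55 + €2.41 + €1.45 + €8.99 = €14.40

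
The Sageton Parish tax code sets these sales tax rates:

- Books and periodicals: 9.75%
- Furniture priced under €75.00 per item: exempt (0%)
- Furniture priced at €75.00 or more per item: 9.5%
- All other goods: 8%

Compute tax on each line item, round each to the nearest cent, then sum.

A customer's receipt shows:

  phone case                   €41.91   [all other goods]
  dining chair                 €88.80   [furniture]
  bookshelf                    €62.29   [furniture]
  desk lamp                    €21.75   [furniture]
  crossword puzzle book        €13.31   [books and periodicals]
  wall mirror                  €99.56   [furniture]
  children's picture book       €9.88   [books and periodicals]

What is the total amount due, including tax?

€361.01

Phone case €41.91: all other goods → 8% → €3.35
Dining chair €88.80: furniture, €75.00 or more → 9.5% → €8.44
Bookshelf €62.29: furniture, under €75.00 → 0% → €0.00
Desk lamp €21.75: furniture, under €75.00 → 0% → €0.00
Crossword puzzle book €13.31: books and periodicals → 9.75% → €1.30
Wall mirror €99.56: furniture, €75.00 or more → 9.5% → €9.46
Children's picture book €9.88: books and periodicals → 9.75% → €0.96
Subtotal = €337.50; tax = €23.51; total due = €361.01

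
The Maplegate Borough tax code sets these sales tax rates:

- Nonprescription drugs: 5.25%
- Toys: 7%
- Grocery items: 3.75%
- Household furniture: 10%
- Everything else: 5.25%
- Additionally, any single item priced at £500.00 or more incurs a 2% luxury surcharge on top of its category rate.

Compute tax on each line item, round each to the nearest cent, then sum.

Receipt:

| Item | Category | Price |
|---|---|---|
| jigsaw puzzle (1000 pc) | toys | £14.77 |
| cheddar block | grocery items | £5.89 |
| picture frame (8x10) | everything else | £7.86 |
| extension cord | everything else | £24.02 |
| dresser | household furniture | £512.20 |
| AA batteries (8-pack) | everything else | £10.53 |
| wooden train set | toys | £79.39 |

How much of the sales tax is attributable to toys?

£6.59

Jigsaw puzzle (1000 pc) £14.77: toys → 7% → £1.03
Wooden train set £79.39: toys → 7% → £5.56
Tax on toys = £1.03 + £5.56 = £6.59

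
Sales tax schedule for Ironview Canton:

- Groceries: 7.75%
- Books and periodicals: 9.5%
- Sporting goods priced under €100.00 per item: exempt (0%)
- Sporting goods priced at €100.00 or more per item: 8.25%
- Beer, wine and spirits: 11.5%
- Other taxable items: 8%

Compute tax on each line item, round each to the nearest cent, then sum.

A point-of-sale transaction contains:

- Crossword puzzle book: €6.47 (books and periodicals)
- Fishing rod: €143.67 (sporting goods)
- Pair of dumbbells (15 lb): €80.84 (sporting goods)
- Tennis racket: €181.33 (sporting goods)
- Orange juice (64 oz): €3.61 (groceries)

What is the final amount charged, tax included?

€443.62

Crossword puzzle book €6.47: books and periodicals → 9.5% → €0.61
Fishing rod €143.67: sporting goods, €100.00 or more → 8.25% → €11.85
Pair of dumbbells (15 lb) €80.84: sporting goods, under €100.00 → 0% → €0.00
Tennis racket €181.33: sporting goods, €100.00 or more → 8.25% → €14.96
Orange juice (64 oz) €3.61: groceries → 7.75% → €0.28
Subtotal = €415.92; tax = €27.70; total due = €443.62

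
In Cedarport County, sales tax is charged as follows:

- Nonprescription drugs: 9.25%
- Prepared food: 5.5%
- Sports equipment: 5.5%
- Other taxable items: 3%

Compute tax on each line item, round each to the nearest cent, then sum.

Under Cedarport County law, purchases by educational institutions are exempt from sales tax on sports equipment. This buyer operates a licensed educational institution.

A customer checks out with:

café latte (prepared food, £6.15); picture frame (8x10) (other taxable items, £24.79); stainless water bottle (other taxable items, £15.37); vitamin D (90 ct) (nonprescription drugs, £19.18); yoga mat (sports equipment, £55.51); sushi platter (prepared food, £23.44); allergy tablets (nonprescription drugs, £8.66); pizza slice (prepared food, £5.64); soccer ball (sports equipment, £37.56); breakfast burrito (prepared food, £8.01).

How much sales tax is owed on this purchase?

£6.15

Café latte £6.15: prepared food → 5.5% → £0.34
Picture frame (8x10) £24.79: other taxable items → 3% → £0.74
Stainless water bottle £15.37: other taxable items → 3% → £0.46
Vitamin D (90 ct) £19.18: nonprescription drugs → 9.25% → £1.77
Yoga mat £55.51: sports equipment, buyer-exempt → 0% → £0.00
Sushi platter £23.44: prepared food → 5.5% → £1.29
Allergy tablets £8.66: nonprescription drugs → 9.25% → £0.80
Pizza slice £5.64: prepared food → 5.5% → £0.31
Soccer ball £37.56: sports equipment, buyer-exempt → 0% → £0.00
Breakfast burrito £8.01: prepared food → 5.5% → £0.44
Total tax = £0.34 + £0.74 + £0.46 + £1.77 + £1.29 + £0.80 + £0.31 + £0.44 = £6.15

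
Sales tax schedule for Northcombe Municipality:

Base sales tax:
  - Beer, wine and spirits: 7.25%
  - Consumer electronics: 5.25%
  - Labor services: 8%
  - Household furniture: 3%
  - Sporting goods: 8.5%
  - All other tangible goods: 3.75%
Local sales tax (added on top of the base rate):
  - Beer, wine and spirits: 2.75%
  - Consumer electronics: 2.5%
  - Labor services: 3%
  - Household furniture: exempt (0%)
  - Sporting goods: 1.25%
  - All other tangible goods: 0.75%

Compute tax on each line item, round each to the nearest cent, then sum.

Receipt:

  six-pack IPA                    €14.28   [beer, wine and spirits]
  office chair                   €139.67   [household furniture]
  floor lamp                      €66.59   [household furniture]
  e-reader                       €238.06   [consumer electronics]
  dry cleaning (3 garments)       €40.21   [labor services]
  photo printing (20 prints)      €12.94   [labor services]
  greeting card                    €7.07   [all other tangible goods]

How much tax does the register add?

€32.23

Six-pack IPA €14.28: beer, wine and spirits → 7.25% + 2.75% local = 10% → €1.43
Office chair €139.67: household furniture → 3% + 0% local = 3% → €4.19
Floor lamp €66.59: household furniture → 3% + 0% local = 3% → €2.00
E-reader €238.06: consumer electronics → 5.25% + 2.5% local = 7.75% → €18.45
Dry cleaning (3 garments) €40.21: labor services → 8% + 3% local = 11% → €4.42
Photo printing (20 prints) €12.94: labor services → 8% + 3% local = 11% → €1.42
Greeting card €7.07: all other tangible goods → 3.75% + 0.75% local = 4.5% → €0.32
Total tax = €1.43 + €4.19 + €2.00 + €18.45 + €4.42 + €1.42 + €0.32 = €32.23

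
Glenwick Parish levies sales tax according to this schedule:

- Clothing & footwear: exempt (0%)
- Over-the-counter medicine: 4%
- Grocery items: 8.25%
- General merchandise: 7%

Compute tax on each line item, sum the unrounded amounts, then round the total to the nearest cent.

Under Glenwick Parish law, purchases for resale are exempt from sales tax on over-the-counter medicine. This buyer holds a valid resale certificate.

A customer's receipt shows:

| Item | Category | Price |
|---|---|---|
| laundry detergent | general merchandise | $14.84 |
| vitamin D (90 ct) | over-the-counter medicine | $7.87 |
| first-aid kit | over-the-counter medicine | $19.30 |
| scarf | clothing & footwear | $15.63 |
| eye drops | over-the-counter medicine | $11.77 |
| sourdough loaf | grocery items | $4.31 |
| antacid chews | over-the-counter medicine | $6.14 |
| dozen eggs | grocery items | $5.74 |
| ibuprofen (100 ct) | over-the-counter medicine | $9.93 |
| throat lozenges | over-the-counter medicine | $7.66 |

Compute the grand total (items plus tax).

$105.06

Laundry detergent $14.84: general merchandise → 7% → $1.0388
Vitamin D (90 ct) $7.87: over-the-counter medicine, buyer-exempt → 0% → $0.00
First-aid kit $19.30: over-the-counter medicine, buyer-exempt → 0% → $0.00
Scarf $15.63: clothing & footwear → 0% → $0.00
Eye drops $11.77: over-the-counter medicine, buyer-exempt → 0% → $0.00
Sourdough loaf $4.31: grocery items → 8.25% → $0.355575
Antacid chews $6.14: over-the-counter medicine, buyer-exempt → 0% → $0.00
Dozen eggs $5.74: grocery items → 8.25% → $0.47355
Ibuprofen (100 ct) $9.93: over-the-counter medicine, buyer-exempt → 0% → $0.00
Throat lozenges $7.66: over-the-counter medicine, buyer-exempt → 0% → $0.00
Subtotal = $103.19; unrounded tax = $1.867925 → $1.87; total due = $105.06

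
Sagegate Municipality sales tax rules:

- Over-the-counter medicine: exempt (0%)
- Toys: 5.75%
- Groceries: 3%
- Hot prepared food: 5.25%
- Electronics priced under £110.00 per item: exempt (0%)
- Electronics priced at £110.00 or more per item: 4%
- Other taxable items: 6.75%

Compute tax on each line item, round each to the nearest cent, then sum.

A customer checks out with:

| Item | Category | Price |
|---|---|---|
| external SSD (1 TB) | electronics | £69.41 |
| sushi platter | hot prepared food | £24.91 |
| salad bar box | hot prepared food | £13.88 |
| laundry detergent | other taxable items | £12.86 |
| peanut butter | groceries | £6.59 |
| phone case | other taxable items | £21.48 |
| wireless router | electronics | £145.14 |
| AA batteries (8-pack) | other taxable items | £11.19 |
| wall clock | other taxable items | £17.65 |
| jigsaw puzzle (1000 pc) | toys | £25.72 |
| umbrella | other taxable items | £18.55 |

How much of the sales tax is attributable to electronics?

£5.81

External SSD (1 TB) £69.41: electronics, under £110.00 → 0% → £0.00
Wireless router £145.14: electronics, £110.00 or more → 4% → £5.81
Tax on electronics = £0.00 + £5.81 = £5.81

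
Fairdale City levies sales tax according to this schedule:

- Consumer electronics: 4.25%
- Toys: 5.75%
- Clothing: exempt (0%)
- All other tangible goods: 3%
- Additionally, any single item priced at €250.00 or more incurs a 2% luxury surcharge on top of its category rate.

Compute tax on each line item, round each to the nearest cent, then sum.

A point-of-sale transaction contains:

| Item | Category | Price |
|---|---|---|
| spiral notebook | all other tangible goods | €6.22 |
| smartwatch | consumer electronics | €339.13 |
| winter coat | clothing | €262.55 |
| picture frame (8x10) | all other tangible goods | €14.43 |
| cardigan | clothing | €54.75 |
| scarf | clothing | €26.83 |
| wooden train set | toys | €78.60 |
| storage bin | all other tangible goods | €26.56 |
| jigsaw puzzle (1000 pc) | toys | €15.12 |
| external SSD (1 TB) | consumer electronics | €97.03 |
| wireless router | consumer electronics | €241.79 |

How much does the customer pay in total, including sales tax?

€1210.67

Spiral notebook €6.22: all other tangible goods → 3% → €0.19
Smartwatch €339.13: consumer electronics → 4.25% + 2% surcharge = 6.25% → €21.20
Winter coat €262.55: clothing → 0% + 2% surcharge = 2% → €5.25
Picture frame (8x10) €14.43: all other tangible goods → 3% → €0.43
Cardigan €54.75: clothing → 0% → €0.00
Scarf €26.83: clothing → 0% → €0.00
Wooden train set €78.60: toys → 5.75% → €4.52
Storage bin €26.56: all other tangible goods → 3% → €0.80
Jigsaw puzzle (1000 pc) €15.12: toys → 5.75% → €0.87
External SSD (1 TB) €97.03: consumer electronics → 4.25% → €4.12
Wireless router €241.79: consumer electronics → 4.25% → €10.28
Subtotal = €1163.01; tax = €47.66; total due = €1210.67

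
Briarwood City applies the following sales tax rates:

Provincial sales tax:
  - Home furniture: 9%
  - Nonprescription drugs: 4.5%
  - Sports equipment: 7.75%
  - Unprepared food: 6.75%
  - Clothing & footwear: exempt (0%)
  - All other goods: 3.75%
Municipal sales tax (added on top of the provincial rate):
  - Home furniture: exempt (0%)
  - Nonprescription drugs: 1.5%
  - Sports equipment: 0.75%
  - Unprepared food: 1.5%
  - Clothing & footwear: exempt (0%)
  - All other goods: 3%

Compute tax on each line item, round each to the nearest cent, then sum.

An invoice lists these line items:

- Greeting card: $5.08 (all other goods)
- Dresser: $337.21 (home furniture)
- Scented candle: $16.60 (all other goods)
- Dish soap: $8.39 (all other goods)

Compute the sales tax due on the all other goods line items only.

Greeting card $5.08: all other goods → 3.75% + 3% municipal = 6.75% → $0.34
Scented candle $16.60: all other goods → 3.75% + 3% municipal = 6.75% → $1.12
Dish soap $8.39: all other goods → 3.75% + 3% municipal = 6.75% → $0.57
Tax on all other goods = $0.34 + $1.12 + $0.57 = $2.03

$2.03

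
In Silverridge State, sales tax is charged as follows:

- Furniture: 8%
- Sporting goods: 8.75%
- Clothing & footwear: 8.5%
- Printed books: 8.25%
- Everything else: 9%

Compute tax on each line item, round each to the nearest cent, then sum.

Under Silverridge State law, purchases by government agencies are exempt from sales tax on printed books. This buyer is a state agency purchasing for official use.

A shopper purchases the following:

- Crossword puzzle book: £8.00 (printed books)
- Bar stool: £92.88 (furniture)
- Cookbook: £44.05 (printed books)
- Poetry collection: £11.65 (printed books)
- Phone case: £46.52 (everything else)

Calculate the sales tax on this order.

Crossword puzzle book £8.00: printed books, buyer-exempt → 0% → £0.00
Bar stool £92.88: furniture → 8% → £7.43
Cookbook £44.05: printed books, buyer-exempt → 0% → £0.00
Poetry collection £11.65: printed books, buyer-exempt → 0% → £0.00
Phone case £46.52: everything else → 9% → £4.19
Total tax = £7.43 + £4.19 = £11.62

£11.62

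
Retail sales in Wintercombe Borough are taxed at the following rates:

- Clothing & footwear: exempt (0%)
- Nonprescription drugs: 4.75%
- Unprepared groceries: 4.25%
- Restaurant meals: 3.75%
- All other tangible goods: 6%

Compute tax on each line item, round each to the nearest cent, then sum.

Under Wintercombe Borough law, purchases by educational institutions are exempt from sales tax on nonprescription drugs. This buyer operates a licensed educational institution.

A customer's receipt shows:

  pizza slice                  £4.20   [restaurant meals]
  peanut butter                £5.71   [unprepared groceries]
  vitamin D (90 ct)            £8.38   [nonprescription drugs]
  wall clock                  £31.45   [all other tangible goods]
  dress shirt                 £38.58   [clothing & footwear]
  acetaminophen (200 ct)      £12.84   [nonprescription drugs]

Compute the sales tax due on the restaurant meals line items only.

Pizza slice £4.20: restaurant meals → 3.75% → £0.16
Tax on restaurant meals = £0.16

£0.16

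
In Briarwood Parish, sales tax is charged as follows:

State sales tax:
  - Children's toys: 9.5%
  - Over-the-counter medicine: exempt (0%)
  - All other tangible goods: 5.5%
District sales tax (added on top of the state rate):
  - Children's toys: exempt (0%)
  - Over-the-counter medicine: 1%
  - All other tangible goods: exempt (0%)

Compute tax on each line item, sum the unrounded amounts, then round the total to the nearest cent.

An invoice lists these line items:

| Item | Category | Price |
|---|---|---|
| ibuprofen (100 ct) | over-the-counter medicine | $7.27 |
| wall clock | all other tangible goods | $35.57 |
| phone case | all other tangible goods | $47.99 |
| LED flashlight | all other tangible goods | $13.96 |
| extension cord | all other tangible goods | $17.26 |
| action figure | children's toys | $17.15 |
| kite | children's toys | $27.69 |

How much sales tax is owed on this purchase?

Ibuprofen (100 ct) $7.27: over-the-counter medicine → 0% + 1% district = 1% → $0.0727
Wall clock $35.57: all other tangible goods → 5.5% + 0% district = 5.5% → $1.95635
Phone case $47.99: all other tangible goods → 5.5% + 0% district = 5.5% → $2.63945
LED flashlight $13.96: all other tangible goods → 5.5% + 0% district = 5.5% → $0.7678
Extension cord $17.26: all other tangible goods → 5.5% + 0% district = 5.5% → $0.9493
Action figure $17.15: children's toys → 9.5% + 0% district = 9.5% → $1.62925
Kite $27.69: children's toys → 9.5% + 0% district = 9.5% → $2.63055
Unrounded tax sum = $10.6454 → $10.65

$10.65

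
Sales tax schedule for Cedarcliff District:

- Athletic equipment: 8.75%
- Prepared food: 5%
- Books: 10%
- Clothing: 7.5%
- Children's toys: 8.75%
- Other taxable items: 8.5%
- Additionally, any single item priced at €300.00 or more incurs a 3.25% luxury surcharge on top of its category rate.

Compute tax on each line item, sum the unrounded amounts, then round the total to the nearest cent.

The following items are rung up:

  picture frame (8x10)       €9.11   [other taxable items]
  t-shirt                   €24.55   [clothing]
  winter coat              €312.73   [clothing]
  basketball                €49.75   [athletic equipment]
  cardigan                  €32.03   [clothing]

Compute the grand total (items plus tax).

Picture frame (8x10) €9.11: other taxable items → 8.5% → €0.77435
T-shirt €24.55: clothing → 7.5% → €1.84125
Winter coat €312.73: clothing → 7.5% + 3.25% surcharge = 10.75% → €33.618475
Basketball €49.75: athletic equipment → 8.75% → €4.353125
Cardigan €32.03: clothing → 7.5% → €2.40225
Subtotal = €428.17; unrounded tax = €42.98945 → €42.99; total due = €471.16

€471.16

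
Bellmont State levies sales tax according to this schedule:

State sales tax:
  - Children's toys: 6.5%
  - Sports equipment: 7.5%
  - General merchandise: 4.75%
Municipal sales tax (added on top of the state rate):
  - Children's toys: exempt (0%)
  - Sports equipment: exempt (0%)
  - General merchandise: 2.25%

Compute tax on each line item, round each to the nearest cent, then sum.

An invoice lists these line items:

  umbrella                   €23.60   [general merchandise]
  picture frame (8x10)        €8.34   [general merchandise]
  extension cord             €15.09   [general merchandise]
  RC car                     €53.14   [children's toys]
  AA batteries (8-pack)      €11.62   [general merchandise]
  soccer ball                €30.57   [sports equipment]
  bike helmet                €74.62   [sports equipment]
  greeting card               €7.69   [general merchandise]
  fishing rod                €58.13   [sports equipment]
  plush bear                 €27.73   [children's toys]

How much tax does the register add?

€22.14

Umbrella €23.60: general merchandise → 4.75% + 2.25% municipal = 7% → €1.65
Picture frame (8x10) €8.34: general merchandise → 4.75% + 2.25% municipal = 7% → €0.58
Extension cord €15.09: general merchandise → 4.75% + 2.25% municipal = 7% → €1.06
RC car €53.14: children's toys → 6.5% + 0% municipal = 6.5% → €3.45
AA batteries (8-pack) €11.62: general merchandise → 4.75% + 2.25% municipal = 7% → €0.81
Soccer ball €30.57: sports equipment → 7.5% + 0% municipal = 7.5% → €2.29
Bike helmet €74.62: sports equipment → 7.5% + 0% municipal = 7.5% → €5.60
Greeting card €7.69: general merchandise → 4.75% + 2.25% municipal = 7% → €0.54
Fishing rod €58.13: sports equipment → 7.5% + 0% municipal = 7.5% → €4.36
Plush bear €27.73: children's toys → 6.5% + 0% municipal = 6.5% → €1.80
Total tax = €1.65 + €0.58 + €1.06 + €3.45 + €0.81 + €2.29 + €5.60 + €0.54 + €4.36 + €1.80 = €22.14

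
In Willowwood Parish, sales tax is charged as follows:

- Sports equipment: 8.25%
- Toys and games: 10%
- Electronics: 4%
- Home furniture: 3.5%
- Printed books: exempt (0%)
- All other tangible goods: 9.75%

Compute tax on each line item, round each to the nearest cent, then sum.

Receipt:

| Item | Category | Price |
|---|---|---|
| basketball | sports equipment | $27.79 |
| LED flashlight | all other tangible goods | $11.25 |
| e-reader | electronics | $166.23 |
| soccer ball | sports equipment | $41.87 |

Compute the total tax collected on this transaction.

Basketball $27.79: sports equipment → 8.25% → $2.29
LED flashlight $11.25: all other tangible goods → 9.75% → $1.10
E-reader $166.23: electronics → 4% → $6.65
Soccer ball $41.87: sports equipment → 8.25% → $3.45
Total tax = $2.29 + $1.10 + $6.65 + $3.45 = $13.49

$13.49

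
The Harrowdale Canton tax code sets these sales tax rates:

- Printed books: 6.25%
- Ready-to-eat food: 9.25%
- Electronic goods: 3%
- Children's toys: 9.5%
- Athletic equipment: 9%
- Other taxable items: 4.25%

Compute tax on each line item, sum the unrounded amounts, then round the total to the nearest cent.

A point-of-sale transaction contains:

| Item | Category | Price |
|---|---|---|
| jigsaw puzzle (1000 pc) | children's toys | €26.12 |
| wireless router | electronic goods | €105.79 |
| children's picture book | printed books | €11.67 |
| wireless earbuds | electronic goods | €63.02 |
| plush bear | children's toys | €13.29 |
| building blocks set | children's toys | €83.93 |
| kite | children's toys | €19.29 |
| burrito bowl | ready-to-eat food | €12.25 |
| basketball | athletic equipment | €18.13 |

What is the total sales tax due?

Jigsaw puzzle (1000 pc) €26.12: children's toys → 9.5% → €2.4814
Wireless router €105.79: electronic goods → 3% → €3.1737
Children's picture book €11.67: printed books → 6.25% → €0.729375
Wireless earbuds €63.02: electronic goods → 3% → €1.8906
Plush bear €13.29: children's toys → 9.5% → €1.26255
Building blocks set €83.93: children's toys → 9.5% → €7.97335
Kite €19.29: children's toys → 9.5% → €1.83255
Burrito bowl €12.25: ready-to-eat food → 9.25% → €1.133125
Basketball €18.13: athletic equipment → 9% → €1.6317
Unrounded tax sum = €22.10835 → €22.11

€22.11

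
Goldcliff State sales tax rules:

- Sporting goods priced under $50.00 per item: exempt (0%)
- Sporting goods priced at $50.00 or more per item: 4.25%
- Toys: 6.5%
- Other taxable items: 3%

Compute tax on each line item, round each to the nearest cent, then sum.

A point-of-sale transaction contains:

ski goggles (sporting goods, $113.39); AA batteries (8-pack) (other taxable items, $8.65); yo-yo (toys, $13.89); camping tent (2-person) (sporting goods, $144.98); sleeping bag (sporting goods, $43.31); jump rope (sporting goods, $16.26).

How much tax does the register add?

$12.14

Ski goggles $113.39: sporting goods, $50.00 or more → 4.25% → $4.82
AA batteries (8-pack) $8.65: other taxable items → 3% → $0.26
Yo-yo $13.89: toys → 6.5% → $0.90
Camping tent (2-person) $144.98: sporting goods, $50.00 or more → 4.25% → $6.16
Sleeping bag $43.31: sporting goods, under $50.00 → 0% → $0.00
Jump rope $16.26: sporting goods, under $50.00 → 0% → $0.00
Total tax = $4.82 + $0.26 + $0.90 + $6.16 = $12.14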